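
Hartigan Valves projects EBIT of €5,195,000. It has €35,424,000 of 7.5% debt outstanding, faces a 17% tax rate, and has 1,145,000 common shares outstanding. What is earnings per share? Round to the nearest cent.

Pre-tax income = €5,195,000 − €2,656,800.00 = €2,538,200.00.
Net income = €2,538,200.00 × (1 − 0.17) = €2,106,706.00.
Per share: €2,106,706.00 / 1,145,000 shares = €1.84.

€1.84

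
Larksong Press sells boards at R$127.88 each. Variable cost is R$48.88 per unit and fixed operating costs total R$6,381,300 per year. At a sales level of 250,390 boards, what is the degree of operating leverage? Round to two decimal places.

Total contribution margin = 250,390 × R$79.00 = R$19,780,810.00.
Operating income = contribution − fixed costs = R$19,780,810.00 − R$6,381,300 = R$13,399,510.00.
DOL = contribution ÷ EBIT = R$19,780,810.00 ÷ R$13,399,510.00 = 1.4762.

1.48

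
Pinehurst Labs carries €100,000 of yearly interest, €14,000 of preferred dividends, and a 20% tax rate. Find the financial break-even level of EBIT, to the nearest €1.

€117,500

Grossing the preferred dividend up to pre-tax terms: €14,000 / (1 − 0.20) = €17,500.00.
Financial break-even EBIT = interest + D_p ÷ (1 − t) = €100,000 + €17,500.00 = €117,500.00.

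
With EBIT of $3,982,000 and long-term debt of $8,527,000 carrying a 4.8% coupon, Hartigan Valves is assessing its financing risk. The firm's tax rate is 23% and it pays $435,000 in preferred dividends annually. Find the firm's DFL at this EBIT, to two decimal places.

1.32

Annual interest charges come to $409,296.00.
Pre-tax preferred-dividend burden = $435,000 ÷ (1 − 0.23) = $564,935.06.
DFL = EBIT ÷ [EBIT − I − D_p/(1−t)] = $3,982,000 ÷ [$3,982,000 − $409,296.00 − $564,935.06] = $3,982,000 ÷ $3,007,768.94 = 1.3239.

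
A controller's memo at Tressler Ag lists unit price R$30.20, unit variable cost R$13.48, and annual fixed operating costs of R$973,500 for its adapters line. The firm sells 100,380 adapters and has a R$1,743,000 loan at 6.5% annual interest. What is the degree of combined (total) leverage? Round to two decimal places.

Total contribution margin = 100,380 × R$16.72 = R$1,678,353.60.
EBIT = R$1,678,353.60 − R$973,500 = R$704,853.60. Interest = R$113,295.00, so EBIT − I = R$591,558.60.
Degree of total leverage = total CM / (EBIT − interest) = R$1,678,353.60 / R$591,558.60 = 2.8372.

2.84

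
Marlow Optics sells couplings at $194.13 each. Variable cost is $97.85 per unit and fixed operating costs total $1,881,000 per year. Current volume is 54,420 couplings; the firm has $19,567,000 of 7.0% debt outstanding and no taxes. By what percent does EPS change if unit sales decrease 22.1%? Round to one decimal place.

At 54,420 units, contribution = 54,420 × $96.28 = $5,239,557.60.
Operating income = contribution − fixed costs = $5,239,557.60 − $1,881,000 = $3,358,557.60.
After interest of $1,369,690.00, pre-tax earnings = $1,988,867.60.
Degree of combined leverage = contribution ÷ (EBIT − I) = $5,239,557.60 ÷ $1,988,867.60 = 2.6344.
%ΔEPS = DCL × %ΔSales = 2.6344 × -22.1% = -58.2%.

-58.2%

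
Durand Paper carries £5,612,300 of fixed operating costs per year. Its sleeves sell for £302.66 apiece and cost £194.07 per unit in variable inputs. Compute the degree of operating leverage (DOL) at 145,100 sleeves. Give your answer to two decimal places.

Total contribution margin = 145,100 × £108.59 = £15,756,409.00.
Operating income = contribution − fixed costs = £15,756,409.00 − £5,612,300 = £10,144,109.00.
Degree of operating leverage = £15,756,409.00 / £10,144,109.00 = 1.5533.

1.55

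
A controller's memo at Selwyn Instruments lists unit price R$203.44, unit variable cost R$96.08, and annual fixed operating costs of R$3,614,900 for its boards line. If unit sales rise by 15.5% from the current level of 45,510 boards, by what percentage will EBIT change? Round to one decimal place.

At 45,510 units, contribution = 45,510 × R$107.36 = R$4,885,953.60.
Operating income = contribution − fixed costs = R$4,885,953.60 − R$3,614,900 = R$1,271,053.60.
So DOL = total CM / EBIT = R$4,885,953.60 / R$1,271,053.60 = 3.8440.
So EBIT moves 3.8440 × (+15.5%) = +59.6%.

+59.6%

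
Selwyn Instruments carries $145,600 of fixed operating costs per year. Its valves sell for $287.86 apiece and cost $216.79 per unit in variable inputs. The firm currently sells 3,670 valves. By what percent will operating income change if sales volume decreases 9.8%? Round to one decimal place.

Total contribution margin = 3,670 × $71.07 = $260,826.90.
EBIT = $260,826.90 − $145,600 = $115,226.90.
DOL = contribution ÷ EBIT = $260,826.90 ÷ $115,226.90 = 2.2636.
Operating income changes by 2.2636 × -9.8% = -22.2%.

-22.2%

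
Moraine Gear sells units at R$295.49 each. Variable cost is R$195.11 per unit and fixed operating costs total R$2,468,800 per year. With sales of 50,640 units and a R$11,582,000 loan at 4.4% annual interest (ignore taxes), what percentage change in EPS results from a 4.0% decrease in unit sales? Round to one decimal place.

-9.7%

At 50,640 units, contribution = 50,640 × R$100.38 = R$5,083,243.20.
EBIT = R$5,083,243.20 − R$2,468,800 = R$2,614,443.20.
Interest = R$509,608.00, so EBIT − I = R$2,104,835.20.
Degree of combined leverage = contribution ÷ (EBIT − I) = R$5,083,243.20 ÷ R$2,104,835.20 = 2.4150.
%ΔEPS = DCL × %ΔSales = 2.4150 × -4.0% = -9.7%.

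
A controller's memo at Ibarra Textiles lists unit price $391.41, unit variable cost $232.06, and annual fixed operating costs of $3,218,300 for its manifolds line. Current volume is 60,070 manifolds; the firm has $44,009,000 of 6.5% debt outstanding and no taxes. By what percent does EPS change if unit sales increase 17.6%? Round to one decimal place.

Contribution at this volume is 60,070 × $159.35 = $9,572,154.50.
Operating income = contribution − fixed costs = $9,572,154.50 − $3,218,300 = $6,353,854.50.
After interest of $2,860,585.00, pre-tax earnings = $3,493,269.50.
Degree of combined leverage = contribution ÷ (EBIT − I) = $9,572,154.50 ÷ $3,493,269.50 = 2.7402.
%ΔEPS = DCL × %ΔSales = 2.7402 × +17.6% = +48.2%.

+48.2%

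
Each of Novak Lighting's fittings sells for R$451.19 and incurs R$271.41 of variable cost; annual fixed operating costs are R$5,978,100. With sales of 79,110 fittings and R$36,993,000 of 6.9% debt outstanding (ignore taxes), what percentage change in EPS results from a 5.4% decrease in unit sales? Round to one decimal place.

At 79,110 units, contribution = 79,110 × R$179.78 = R$14,222,395.80.
Operating income = contribution − fixed costs = R$14,222,395.80 − R$5,978,100 = R$8,244,295.80.
After interest of R$2,552,517.00, pre-tax earnings = R$5,691,778.80.
DCL = total CM / (EBIT − I) = R$14,222,395.80 / R$5,691,778.80 = 2.4988.
EPS therefore changes by 2.4988 × (-5.4%) = -13.5%.

-13.5%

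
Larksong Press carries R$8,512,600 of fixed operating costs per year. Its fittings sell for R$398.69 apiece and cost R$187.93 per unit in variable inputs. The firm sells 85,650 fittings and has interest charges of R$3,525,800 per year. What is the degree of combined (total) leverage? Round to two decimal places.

Total contribution margin = 85,650 × R$210.76 = R$18,051,594.00.
EBIT = R$18,051,594.00 − R$8,512,600 = R$9,538,994.00. Interest = R$3,525,800.00, so EBIT − I = R$6,013,194.00.
DCL = contribution ÷ (EBIT − I) = R$18,051,594.00 ÷ R$6,013,194.00 = 3.0020.

3.00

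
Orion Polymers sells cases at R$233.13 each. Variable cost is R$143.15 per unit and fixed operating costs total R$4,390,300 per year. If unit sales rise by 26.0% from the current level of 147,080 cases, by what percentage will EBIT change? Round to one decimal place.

+38.9%

Total contribution margin = 147,080 × R$89.98 = R$13,234,258.40.
Subtracting fixed costs: EBIT = R$13,234,258.40 − R$4,390,300 = R$8,843,958.40.
So DOL = total CM / EBIT = R$13,234,258.40 / R$8,843,958.40 = 1.4964.
So EBIT moves 1.4964 × (+26.0%) = +38.9%.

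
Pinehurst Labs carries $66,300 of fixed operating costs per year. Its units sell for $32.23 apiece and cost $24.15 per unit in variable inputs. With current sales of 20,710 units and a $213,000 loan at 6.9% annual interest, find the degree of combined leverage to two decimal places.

1.94

Total contribution margin = 20,710 × $8.08 = $167,336.80.
Operating income = contribution − fixed costs = $167,336.80 − $66,300 = $101,036.80. Interest = $14,697.00.
DOL = $167,336.80 ÷ $101,036.80 = 1.6562; DFL = $101,036.80 ÷ $86,339.80 = 1.1702.
Combined leverage = 1.6562 × 1.1702 = 1.9381.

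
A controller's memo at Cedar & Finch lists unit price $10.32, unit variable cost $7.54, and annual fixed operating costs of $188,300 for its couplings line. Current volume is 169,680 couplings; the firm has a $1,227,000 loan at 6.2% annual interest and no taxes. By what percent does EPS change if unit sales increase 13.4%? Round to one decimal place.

Total contribution margin = 169,680 × $2.78 = $471,710.40.
Subtracting fixed costs: EBIT = $471,710.40 − $188,300 = $283,410.40.
Interest = $76,074.00, so EBIT − I = $207,336.40.
DCL = total CM / (EBIT − I) = $471,710.40 / $207,336.40 = 2.2751.
EPS therefore changes by 2.2751 × (+13.4%) = +30.5%.

+30.5%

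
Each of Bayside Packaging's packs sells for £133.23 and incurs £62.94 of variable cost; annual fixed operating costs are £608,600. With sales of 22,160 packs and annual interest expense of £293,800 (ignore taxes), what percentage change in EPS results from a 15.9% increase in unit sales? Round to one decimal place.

+37.8%

Contribution at this volume is 22,160 × £70.29 = £1,557,626.40.
Subtracting fixed costs: EBIT = £1,557,626.40 − £608,600 = £949,026.40.
Interest = £293,800.00, so EBIT − I = £655,226.40.
Degree of combined leverage = contribution ÷ (EBIT − I) = £1,557,626.40 ÷ £655,226.40 = 2.3772.
EPS therefore changes by 2.3772 × (+15.9%) = +37.8%.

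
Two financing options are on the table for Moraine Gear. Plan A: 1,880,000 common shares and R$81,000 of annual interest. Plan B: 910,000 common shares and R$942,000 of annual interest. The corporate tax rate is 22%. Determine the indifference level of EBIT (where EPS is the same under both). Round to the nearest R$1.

At indifference, (EBIT − 81,000)(1 − t)/1,880,000 = (EBIT − 942,000)(1 − t)/910,000.
The (1 − t) factor cancels: (EBIT − 81,000) × 910,000 = (EBIT − 942,000) × 1,880,000.
EBIT × (1,880,000 − 910,000) = 942,000 × 1,880,000 − 81,000 × 910,000 = 1,697,250,000,000, so EBIT = 1,697,250,000,000 ÷ 970,000 = 1,749,742.27.

R$1,749,742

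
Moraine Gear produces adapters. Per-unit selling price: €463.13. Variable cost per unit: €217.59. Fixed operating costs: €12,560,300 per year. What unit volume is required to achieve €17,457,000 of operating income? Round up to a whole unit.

Unit CM = price − variable cost = €463.13 − €217.59 = €245.54.
Units = (FC + target) / CM = (€12,560,300 + €17,457,000) / €245.54 = 122,250.14, so 122,251 adapters.

122,251 adapters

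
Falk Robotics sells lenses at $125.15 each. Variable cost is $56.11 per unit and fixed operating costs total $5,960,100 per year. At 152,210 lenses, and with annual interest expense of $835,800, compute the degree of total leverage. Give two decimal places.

Contribution at this volume is 152,210 × $69.04 = $10,508,578.40.
EBIT = $10,508,578.40 − $5,960,100 = $4,548,478.40. Interest = $835,800.00.
DOL = $10,508,578.40 ÷ $4,548,478.40 = 2.3104; DFL = $4,548,478.40 ÷ $3,712,678.40 = 1.2251.
DCL = DOL × DFL = 2.3104 × 1.2251 = 2.8305.

2.83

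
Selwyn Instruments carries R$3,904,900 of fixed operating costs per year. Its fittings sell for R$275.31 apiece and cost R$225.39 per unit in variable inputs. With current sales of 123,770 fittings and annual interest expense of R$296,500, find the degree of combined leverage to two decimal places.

3.12

Contribution at this volume is 123,770 × R$49.92 = R$6,178,598.40.
Operating income = contribution − fixed costs = R$6,178,598.40 − R$3,904,900 = R$2,273,698.40. Interest = R$296,500.00, so EBIT − I = R$1,977,198.40.
DCL = contribution ÷ (EBIT − I) = R$6,178,598.40 ÷ R$1,977,198.40 = 3.1249.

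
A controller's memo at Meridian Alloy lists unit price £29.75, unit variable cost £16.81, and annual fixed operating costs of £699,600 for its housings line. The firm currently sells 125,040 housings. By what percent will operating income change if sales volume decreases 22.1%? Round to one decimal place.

Total contribution margin = 125,040 × £12.94 = £1,618,017.60.
Operating income = contribution − fixed costs = £1,618,017.60 − £699,600 = £918,417.60.
DOL = contribution ÷ EBIT = £1,618,017.60 ÷ £918,417.60 = 1.7617.
%ΔEBIT = DOL × %ΔSales = 1.7617 × -22.1% = -38.9%.

-38.9%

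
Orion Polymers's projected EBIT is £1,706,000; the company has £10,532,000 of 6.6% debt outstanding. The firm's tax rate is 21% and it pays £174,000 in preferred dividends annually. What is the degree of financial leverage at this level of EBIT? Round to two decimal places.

2.16

Interest = £695,112.00.
Preferred dividends grossed up pre-tax: £174,000 / (1 − 0.21) = £220,253.16.
DFL = EBIT ÷ [EBIT − I − D_p/(1−t)] = £1,706,000 ÷ [£1,706,000 − £695,112.00 − £220,253.16] = £1,706,000 ÷ £790,634.84 = 2.1578.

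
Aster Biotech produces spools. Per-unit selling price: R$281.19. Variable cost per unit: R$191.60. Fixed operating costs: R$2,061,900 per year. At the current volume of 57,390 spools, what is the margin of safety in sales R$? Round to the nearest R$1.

R$9,665,950

Contribution margin per unit = R$281.19 − R$191.60 = R$89.59. Break-even units = R$2,061,900 ÷ R$89.59 = 23,014.85; break-even revenue = 23,014.85 × R$281.19 = R$6,471,544.38.
Actual sales revenue = 57,390 × R$281.19 = R$16,137,494.10.
Margin of safety = R$16,137,494.10 − R$6,471,544.38 = R$9,665,950.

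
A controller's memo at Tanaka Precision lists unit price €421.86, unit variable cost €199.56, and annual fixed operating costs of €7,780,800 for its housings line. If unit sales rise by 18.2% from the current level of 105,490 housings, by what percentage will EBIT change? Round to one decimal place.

+27.2%

Contribution at this volume is 105,490 × €222.30 = €23,450,427.00.
EBIT = €23,450,427.00 − €7,780,800 = €15,669,627.00.
DOL = contribution ÷ EBIT = €23,450,427.00 ÷ €15,669,627.00 = 1.4966.
Operating income changes by 1.4966 × +18.2% = +27.2%.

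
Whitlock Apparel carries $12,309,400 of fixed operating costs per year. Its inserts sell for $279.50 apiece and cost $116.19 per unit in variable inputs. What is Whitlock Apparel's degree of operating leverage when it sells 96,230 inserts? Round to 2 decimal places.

4.61

At 96,230 units, contribution = 96,230 × $163.31 = $15,715,321.30.
Operating income = contribution − fixed costs = $15,715,321.30 − $12,309,400 = $3,405,921.30.
Degree of operating leverage = $15,715,321.30 / $3,405,921.30 = 4.6141.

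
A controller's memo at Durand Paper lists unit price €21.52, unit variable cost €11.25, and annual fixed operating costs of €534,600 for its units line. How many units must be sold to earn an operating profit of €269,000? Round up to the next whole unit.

78,248 units

Each unit contributes €21.52 − €11.25 = €10.27.
Units = (FC + target) / CM = (€534,600 + €269,000) / €10.27 = 78,247.32, so 78,248 units.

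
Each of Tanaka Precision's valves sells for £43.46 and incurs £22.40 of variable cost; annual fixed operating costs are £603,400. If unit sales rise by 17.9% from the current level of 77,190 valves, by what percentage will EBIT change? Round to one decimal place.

At 77,190 units, contribution = 77,190 × £21.06 = £1,625,621.40.
Subtracting fixed costs: EBIT = £1,625,621.40 − £603,400 = £1,022,221.40.
DOL = contribution ÷ EBIT = £1,625,621.40 ÷ £1,022,221.40 = 1.5903.
Operating income changes by 1.5903 × +17.9% = +28.5%.

+28.5%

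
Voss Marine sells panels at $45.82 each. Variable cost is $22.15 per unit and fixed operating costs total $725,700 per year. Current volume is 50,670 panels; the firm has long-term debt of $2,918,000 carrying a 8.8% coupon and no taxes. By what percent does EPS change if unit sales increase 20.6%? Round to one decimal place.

Total contribution margin = 50,670 × $23.67 = $1,199,358.90.
EBIT = $1,199,358.90 − $725,700 = $473,658.90.
Interest = $256,784.00, so EBIT − I = $216,874.90.
DCL = total CM / (EBIT − I) = $1,199,358.90 / $216,874.90 = 5.5302.
EPS therefore changes by 5.5302 × (+20.6%) = +113.9%.

+113.9%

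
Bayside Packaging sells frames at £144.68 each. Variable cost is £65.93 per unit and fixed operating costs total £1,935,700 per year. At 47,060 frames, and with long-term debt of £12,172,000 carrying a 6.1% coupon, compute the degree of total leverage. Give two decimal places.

3.61

Contribution at this volume is 47,060 × £78.75 = £3,705,975.00.
EBIT = £3,705,975.00 − £1,935,700 = £1,770,275.00. Interest = £742,492.00, so EBIT − I = £1,027,783.00.
Degree of total leverage = total CM / (EBIT − interest) = £3,705,975.00 / £1,027,783.00 = 3.6058.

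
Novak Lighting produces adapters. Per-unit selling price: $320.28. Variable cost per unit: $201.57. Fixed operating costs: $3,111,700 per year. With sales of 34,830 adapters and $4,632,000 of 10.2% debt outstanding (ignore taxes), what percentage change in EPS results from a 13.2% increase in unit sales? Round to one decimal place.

Total contribution margin = 34,830 × $118.71 = $4,134,669.30.
Subtracting fixed costs: EBIT = $4,134,669.30 − $3,111,700 = $1,022,969.30.
Interest = $472,464.00, so EBIT − I = $550,505.30.
Degree of combined leverage = contribution ÷ (EBIT − I) = $4,134,669.30 ÷ $550,505.30 = 7.5107.
%ΔEPS = DCL × %ΔSales = 7.5107 × +13.2% = +99.1%.

+99.1%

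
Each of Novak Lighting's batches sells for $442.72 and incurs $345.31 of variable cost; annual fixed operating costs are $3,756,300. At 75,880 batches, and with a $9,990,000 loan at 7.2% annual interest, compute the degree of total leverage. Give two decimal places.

2.53

Total contribution margin = 75,880 × $97.41 = $7,391,470.80.
EBIT = $7,391,470.80 − $3,756,300 = $3,635,170.80. Interest = $719,280.00.
DOL = $7,391,470.80 ÷ $3,635,170.80 = 2.0333; DFL = $3,635,170.80 ÷ $2,915,890.80 = 1.2467.
Combined leverage = 2.0333 × 1.2467 = 2.5349.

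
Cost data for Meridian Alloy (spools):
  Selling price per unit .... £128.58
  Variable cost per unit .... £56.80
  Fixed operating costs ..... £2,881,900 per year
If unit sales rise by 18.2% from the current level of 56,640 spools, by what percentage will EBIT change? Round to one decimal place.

At 56,640 units, contribution = 56,640 × £71.78 = £4,065,619.20.
EBIT = £4,065,619.20 − £2,881,900 = £1,183,719.20.
So DOL = total CM / EBIT = £4,065,619.20 / £1,183,719.20 = 3.4346.
So EBIT moves 3.4346 × (+18.2%) = +62.5%.

+62.5%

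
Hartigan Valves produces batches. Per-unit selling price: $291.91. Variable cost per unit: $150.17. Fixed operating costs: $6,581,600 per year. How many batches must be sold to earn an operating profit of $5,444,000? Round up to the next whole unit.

84,843 batches

Unit CM = price − variable cost = $291.91 − $150.17 = $141.74.
Need Q such that Q × $141.74 − $6,581,600 = $5,444,000, i.e. Q = $12,025,600 / $141.74 = 84,842.67 → 84,843.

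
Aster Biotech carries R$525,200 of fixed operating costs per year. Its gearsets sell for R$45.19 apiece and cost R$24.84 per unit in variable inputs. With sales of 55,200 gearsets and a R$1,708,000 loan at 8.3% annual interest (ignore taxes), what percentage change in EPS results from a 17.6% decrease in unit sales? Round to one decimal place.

At 55,200 units, contribution = 55,200 × R$20.35 = R$1,123,320.00.
Operating income = contribution − fixed costs = R$1,123,320.00 − R$525,200 = R$598,120.00.
After interest of R$141,764.00, pre-tax earnings = R$456,356.00.
DCL = total CM / (EBIT − I) = R$1,123,320.00 / R$456,356.00 = 2.4615.
%ΔEPS = DCL × %ΔSales = 2.4615 × -17.6% = -43.3%.

-43.3%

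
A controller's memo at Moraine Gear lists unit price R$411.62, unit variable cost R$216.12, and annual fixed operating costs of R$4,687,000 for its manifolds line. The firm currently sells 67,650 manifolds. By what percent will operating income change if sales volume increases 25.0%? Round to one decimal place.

Contribution at this volume is 67,650 × R$195.50 = R$13,225,575.00.
Operating income = contribution − fixed costs = R$13,225,575.00 − R$4,687,000 = R$8,538,575.00.
So DOL = total CM / EBIT = R$13,225,575.00 / R$8,538,575.00 = 1.5489.
%ΔEBIT = DOL × %ΔSales = 1.5489 × +25.0% = +38.7%.

+38.7%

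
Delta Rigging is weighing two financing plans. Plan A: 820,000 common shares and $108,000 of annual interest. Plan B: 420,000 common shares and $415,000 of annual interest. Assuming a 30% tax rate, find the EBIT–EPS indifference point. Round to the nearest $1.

Set EPS_A = EPS_B: (EBIT − $108,000)(1 − 0.30) ÷ 820,000 = (EBIT − $415,000)(1 − 0.30) ÷ 420,000.
Cancelling (1 − t) and cross-multiplying: 420,000·(EBIT − 108,000) = 820,000·(EBIT − 415,000).
EBIT × (820,000 − 420,000) = 415,000 × 820,000 − 108,000 × 420,000 = 294,940,000,000, so EBIT = 294,940,000,000 ÷ 400,000 = 737,350.00.

$737,350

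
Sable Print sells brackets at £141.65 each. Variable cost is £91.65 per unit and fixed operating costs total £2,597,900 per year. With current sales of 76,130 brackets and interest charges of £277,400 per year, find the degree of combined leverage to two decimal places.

At 76,130 units, contribution = 76,130 × £50.00 = £3,806,500.00.
EBIT = £3,806,500.00 − £2,597,900 = £1,208,600.00. Interest = £277,400.00.
DOL = £3,806,500.00 ÷ £1,208,600.00 = 3.1495; DFL = £1,208,600.00 ÷ £931,200.00 = 1.2979.
DCL = DOL × DFL = 3.1495 × 1.2979 = 4.0877.

4.09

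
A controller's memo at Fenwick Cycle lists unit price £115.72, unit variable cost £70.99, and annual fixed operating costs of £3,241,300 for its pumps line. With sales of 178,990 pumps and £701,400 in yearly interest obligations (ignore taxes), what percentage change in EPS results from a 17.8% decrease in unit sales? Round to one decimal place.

-35.1%

Contribution at this volume is 178,990 × £44.73 = £8,006,222.70.
EBIT = £8,006,222.70 − £3,241,300 = £4,764,922.70.
After interest of £701,400.00, pre-tax earnings = £4,063,522.70.
DCL = total CM / (EBIT − I) = £8,006,222.70 / £4,063,522.70 = 1.9703.
%ΔEPS = DCL × %ΔSales = 1.9703 × -17.8% = -35.1%.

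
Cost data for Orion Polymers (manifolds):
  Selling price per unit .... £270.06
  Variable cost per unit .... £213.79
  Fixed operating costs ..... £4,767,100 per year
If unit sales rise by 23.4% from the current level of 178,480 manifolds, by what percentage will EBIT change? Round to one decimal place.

Total contribution margin = 178,480 × £56.27 = £10,043,069.60.
Operating income = contribution − fixed costs = £10,043,069.60 − £4,767,100 = £5,275,969.60.
Degree of operating leverage = £10,043,069.60 / £5,275,969.60 = 1.9035.
So EBIT moves 1.9035 × (+23.4%) = +44.5%.

+44.5%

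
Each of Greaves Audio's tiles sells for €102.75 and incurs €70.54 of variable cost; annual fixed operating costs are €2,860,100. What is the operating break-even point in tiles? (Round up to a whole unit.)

88,796 tiles

Contribution margin per unit = €102.75 − €70.54 = €32.21.
Break-even volume = fixed costs ÷ CM per unit = €2,860,100 ÷ €32.21 = 88,795.41, so 88,796 tiles.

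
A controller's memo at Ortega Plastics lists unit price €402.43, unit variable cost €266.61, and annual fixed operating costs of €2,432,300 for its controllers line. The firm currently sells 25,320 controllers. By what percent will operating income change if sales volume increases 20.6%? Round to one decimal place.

+70.4%

Total contribution margin = 25,320 × €135.82 = €3,438,962.40.
Subtracting fixed costs: EBIT = €3,438,962.40 − €2,432,300 = €1,006,662.40.
So DOL = total CM / EBIT = €3,438,962.40 / €1,006,662.40 = 3.4162.
So EBIT moves 3.4162 × (+20.6%) = +70.4%.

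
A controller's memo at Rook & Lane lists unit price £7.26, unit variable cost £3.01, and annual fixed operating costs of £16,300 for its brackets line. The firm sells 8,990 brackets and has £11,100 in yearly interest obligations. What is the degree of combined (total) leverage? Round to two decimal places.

3.54

Total contribution margin = 8,990 × £4.25 = £38,207.50.
Subtracting fixed costs: EBIT = £38,207.50 − £16,300 = £21,907.50. Interest = £11,100.00, so EBIT − I = £10,807.50.
DCL = contribution ÷ (EBIT − I) = £38,207.50 ÷ £10,807.50 = 3.5353.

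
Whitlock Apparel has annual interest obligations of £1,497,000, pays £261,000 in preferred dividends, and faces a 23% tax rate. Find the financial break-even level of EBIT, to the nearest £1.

Preferred dividends are paid after tax, so their pre-tax equivalent is £261,000 ÷ (1 − 0.23) = £338,961.04.
Financial break-even EBIT = interest + D_p ÷ (1 − t) = £1,497,000 + £338,961.04 = £1,835,961.04.

£1,835,961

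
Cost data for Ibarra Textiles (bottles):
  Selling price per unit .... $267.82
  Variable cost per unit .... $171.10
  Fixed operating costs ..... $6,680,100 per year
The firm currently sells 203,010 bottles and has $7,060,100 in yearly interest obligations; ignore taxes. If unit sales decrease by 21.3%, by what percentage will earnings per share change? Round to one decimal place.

-70.9%

At 203,010 units, contribution = 203,010 × $96.72 = $19,635,127.20.
EBIT = $19,635,127.20 − $6,680,100 = $12,955,027.20.
After interest of $7,060,100.00, pre-tax earnings = $5,894,927.20.
DCL = total CM / (EBIT − I) = $19,635,127.20 / $5,894,927.20 = 3.3309.
%ΔEPS = DCL × %ΔSales = 3.3309 × -21.3% = -70.9%.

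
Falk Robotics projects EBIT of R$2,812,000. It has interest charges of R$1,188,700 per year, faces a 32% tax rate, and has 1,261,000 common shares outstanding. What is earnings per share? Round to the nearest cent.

Interest = R$1,188,700.00, so EBT = R$2,812,000 − R$1,188,700.00 = R$1,623,300.00.
Net income = R$1,623,300.00 × (1 − 0.32) = R$1,103,844.00.
Per share: R$1,103,844.00 / 1,261,000 shares = R$0.88.

R$0.88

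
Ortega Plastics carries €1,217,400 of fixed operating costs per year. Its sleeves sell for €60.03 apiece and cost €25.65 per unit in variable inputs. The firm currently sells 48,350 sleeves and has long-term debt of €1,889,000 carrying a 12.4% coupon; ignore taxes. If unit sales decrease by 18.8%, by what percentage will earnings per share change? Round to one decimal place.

-148.4%

Contribution at this volume is 48,350 × €34.38 = €1,662,273.00.
Subtracting fixed costs: EBIT = €1,662,273.00 − €1,217,400 = €444,873.00.
After interest of €234,236.00, pre-tax earnings = €210,637.00.
DCL = total CM / (EBIT − I) = €1,662,273.00 / €210,637.00 = 7.8916.
EPS therefore changes by 7.8916 × (-18.8%) = -148.4%.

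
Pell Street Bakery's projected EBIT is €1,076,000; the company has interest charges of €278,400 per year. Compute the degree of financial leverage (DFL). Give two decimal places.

1.35

Interest = €278,400.00.
Degree of financial leverage = EBIT / (EBIT − interest) = €1,076,000 / €797,600.00 = 1.3490.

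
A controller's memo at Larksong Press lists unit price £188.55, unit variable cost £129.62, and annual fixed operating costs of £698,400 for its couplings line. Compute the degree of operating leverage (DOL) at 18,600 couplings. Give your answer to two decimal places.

2.76

Contribution at this volume is 18,600 × £58.93 = £1,096,098.00.
EBIT = £1,096,098.00 − £698,400 = £397,698.00.
So DOL = total CM / EBIT = £1,096,098.00 / £397,698.00 = 2.7561.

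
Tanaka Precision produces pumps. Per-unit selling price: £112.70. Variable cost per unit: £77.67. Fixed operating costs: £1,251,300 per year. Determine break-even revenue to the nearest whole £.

Contribution margin per unit = £112.70 − £77.67 = £35.03, a CM ratio of £35.03 ÷ £112.70 = 0.3108.
Break-even sales = FC ÷ CM ratio = £1,251,300 × £112.70 / £35.03 = £4,025,735.

£4,025,735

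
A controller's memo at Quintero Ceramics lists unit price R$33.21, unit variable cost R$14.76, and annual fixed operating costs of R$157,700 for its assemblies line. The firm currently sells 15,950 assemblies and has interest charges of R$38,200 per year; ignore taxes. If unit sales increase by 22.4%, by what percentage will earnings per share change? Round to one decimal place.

+67.0%

At 15,950 units, contribution = 15,950 × R$18.45 = R$294,277.50.
Subtracting fixed costs: EBIT = R$294,277.50 − R$157,700 = R$136,577.50.
After interest of R$38,200.00, pre-tax earnings = R$98,377.50.
DCL = total CM / (EBIT − I) = R$294,277.50 / R$98,377.50 = 2.9913.
%ΔEPS = DCL × %ΔSales = 2.9913 × +22.4% = +67.0%.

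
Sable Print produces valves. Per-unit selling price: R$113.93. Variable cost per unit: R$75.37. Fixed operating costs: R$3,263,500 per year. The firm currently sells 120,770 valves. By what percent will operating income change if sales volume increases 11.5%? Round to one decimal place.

Total contribution margin = 120,770 × R$38.56 = R$4,656,891.20.
Subtracting fixed costs: EBIT = R$4,656,891.20 − R$3,263,500 = R$1,393,391.20.
DOL = contribution ÷ EBIT = R$4,656,891.20 ÷ R$1,393,391.20 = 3.3421.
Operating income changes by 3.3421 × +11.5% = +38.4%.

+38.4%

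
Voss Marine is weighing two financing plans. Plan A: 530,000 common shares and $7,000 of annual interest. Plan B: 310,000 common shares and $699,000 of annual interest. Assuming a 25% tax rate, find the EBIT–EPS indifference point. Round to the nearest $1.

At indifference, (EBIT − 7,000)(1 − t)/530,000 = (EBIT − 699,000)(1 − t)/310,000.
The (1 − t) factor cancels: (EBIT − 7,000) × 310,000 = (EBIT − 699,000) × 530,000.
EBIT × (530,000 − 310,000) = 699,000 × 530,000 − 7,000 × 310,000 = 368,300,000,000, so EBIT = 368,300,000,000 ÷ 220,000 = 1,674,090.91.

$1,674,091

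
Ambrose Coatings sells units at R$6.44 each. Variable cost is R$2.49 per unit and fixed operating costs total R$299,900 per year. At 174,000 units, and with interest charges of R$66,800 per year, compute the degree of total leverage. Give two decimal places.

Total contribution margin = 174,000 × R$3.95 = R$687,300.00.
EBIT = R$687,300.00 − R$299,900 = R$387,400.00. Interest = R$66,800.00, so EBIT − I = R$320,600.00.
Degree of total leverage = total CM / (EBIT − interest) = R$687,300.00 / R$320,600.00 = 2.1438.

2.14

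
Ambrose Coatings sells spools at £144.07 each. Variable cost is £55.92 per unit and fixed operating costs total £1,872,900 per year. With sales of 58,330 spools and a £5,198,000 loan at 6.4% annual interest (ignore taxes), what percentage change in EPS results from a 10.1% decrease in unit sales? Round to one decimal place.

Total contribution margin = 58,330 × £88.15 = £5,141,789.50.
EBIT = £5,141,789.50 − £1,872,900 = £3,268,889.50.
Interest = £332,672.00, so EBIT − I = £2,936,217.50.
DCL = total CM / (EBIT − I) = £5,141,789.50 / £2,936,217.50 = 1.7512.
EPS therefore changes by 1.7512 × (-10.1%) = -17.7%.

-17.7%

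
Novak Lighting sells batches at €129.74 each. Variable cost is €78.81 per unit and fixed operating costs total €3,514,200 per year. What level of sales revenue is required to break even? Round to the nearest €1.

CM per unit = €129.74 − €78.81 = €50.93; CM ratio = €50.93 / €129.74 = 0.3926.
Break-even sales = FC ÷ CM ratio = €3,514,200 × €129.74 / €50.93 = €8,952,136.

€8,952,136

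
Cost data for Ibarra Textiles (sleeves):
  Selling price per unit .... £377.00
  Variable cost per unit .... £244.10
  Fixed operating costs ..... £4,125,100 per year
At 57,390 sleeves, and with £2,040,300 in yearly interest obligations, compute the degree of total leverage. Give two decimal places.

5.22

At 57,390 units, contribution = 57,390 × £132.90 = £7,627,131.00.
EBIT = £7,627,131.00 − £4,125,100 = £3,502,031.00. Interest = £2,040,300.00, so EBIT − I = £1,461,731.00.
Degree of total leverage = total CM / (EBIT − interest) = £7,627,131.00 / £1,461,731.00 = 5.2179.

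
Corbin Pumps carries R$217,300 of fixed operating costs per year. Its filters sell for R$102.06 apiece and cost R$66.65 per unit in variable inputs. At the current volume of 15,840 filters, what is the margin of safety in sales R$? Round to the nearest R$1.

Unit CM = price − variable cost = R$102.06 − R$66.65 = R$35.41. Break-even units = R$217,300 ÷ R$35.41 = 6,136.68; break-even revenue = 6,136.68 × R$102.06 = R$626,310.03.
Current sales = 15,840 × R$102.06 = R$1,616,630.40.
Margin of safety = R$1,616,630.40 − R$626,310.03 = R$990,320.

R$990,320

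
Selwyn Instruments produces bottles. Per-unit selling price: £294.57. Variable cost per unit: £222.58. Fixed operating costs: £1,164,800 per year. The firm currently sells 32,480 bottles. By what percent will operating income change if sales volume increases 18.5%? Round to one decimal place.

Total contribution margin = 32,480 × £71.99 = £2,338,235.20.
Subtracting fixed costs: EBIT = £2,338,235.20 − £1,164,800 = £1,173,435.20.
Degree of operating leverage = £2,338,235.20 / £1,173,435.20 = 1.9926.
Operating income changes by 1.9926 × +18.5% = +36.9%.

+36.9%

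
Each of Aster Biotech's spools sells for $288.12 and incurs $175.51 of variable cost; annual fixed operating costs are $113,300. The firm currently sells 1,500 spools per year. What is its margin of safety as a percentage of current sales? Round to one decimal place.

Unit CM = price − variable cost = $288.12 − $175.51 = $112.61. Break-even units = $113,300 ÷ $112.61 = 1,006.13; break-even revenue = 1,006.13 × $288.12 = $289,885.41.
Current sales = 1,500 × $288.12 = $432,180.00.
Margin of safety = ($432,180.00 − $289,885.41) ÷ $432,180.00 = 32.9%.

32.9%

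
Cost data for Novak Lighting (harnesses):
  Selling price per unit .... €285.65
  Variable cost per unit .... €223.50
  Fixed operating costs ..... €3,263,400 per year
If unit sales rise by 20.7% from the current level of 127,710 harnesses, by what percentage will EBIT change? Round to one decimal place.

Contribution at this volume is 127,710 × €62.15 = €7,937,176.50.
Operating income = contribution − fixed costs = €7,937,176.50 − €3,263,400 = €4,673,776.50.
DOL = contribution ÷ EBIT = €7,937,176.50 ÷ €4,673,776.50 = 1.6982.
%ΔEBIT = DOL × %ΔSales = 1.6982 × +20.7% = +35.2%.

+35.2%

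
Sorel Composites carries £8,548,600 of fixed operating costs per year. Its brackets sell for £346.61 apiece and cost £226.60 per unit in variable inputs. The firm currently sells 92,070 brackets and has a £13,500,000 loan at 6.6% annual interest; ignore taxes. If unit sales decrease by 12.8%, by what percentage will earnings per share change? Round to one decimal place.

-87.9%

Contribution at this volume is 92,070 × £120.01 = £11,049,320.70.
EBIT = £11,049,320.70 − £8,548,600 = £2,500,720.70.
Interest = £891,000.00, so EBIT − I = £1,609,720.70.
DCL = total CM / (EBIT − I) = £11,049,320.70 / £1,609,720.70 = 6.8641.
%ΔEPS = DCL × %ΔSales = 6.8641 × -12.8% = -87.9%.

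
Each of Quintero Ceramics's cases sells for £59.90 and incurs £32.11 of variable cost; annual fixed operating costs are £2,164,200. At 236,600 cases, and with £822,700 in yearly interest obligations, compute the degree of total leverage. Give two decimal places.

Total contribution margin = 236,600 × £27.79 = £6,575,114.00.
EBIT = £6,575,114.00 − £2,164,200 = £4,410,914.00. Interest = £822,700.00, so EBIT − I = £3,588,214.00.
DCL = contribution ÷ (EBIT − I) = £6,575,114.00 ÷ £3,588,214.00 = 1.8324.

1.83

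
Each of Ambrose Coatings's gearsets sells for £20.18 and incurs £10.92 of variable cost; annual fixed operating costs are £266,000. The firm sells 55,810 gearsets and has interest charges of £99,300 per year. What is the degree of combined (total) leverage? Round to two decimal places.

Contribution at this volume is 55,810 × £9.26 = £516,800.60.
Subtracting fixed costs: EBIT = £516,800.60 − £266,000 = £250,800.60. Interest = £99,300.00.
DOL = £516,800.60 ÷ £250,800.60 = 2.0606; DFL = £250,800.60 ÷ £151,500.60 = 1.6554.
Combined leverage = 2.0606 × 1.6554 = 3.4111.

3.41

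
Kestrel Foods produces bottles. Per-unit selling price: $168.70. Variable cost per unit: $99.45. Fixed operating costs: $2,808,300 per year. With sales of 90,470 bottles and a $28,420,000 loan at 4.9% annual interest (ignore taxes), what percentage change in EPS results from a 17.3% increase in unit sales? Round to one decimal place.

Contribution at this volume is 90,470 × $69.25 = $6,265,047.50.
Subtracting fixed costs: EBIT = $6,265,047.50 − $2,808,300 = $3,456,747.50.
After interest of $1,392,580.00, pre-tax earnings = $2,064,167.50.
DCL = total CM / (EBIT − I) = $6,265,047.50 / $2,064,167.50 = 3.0351.
%ΔEPS = DCL × %ΔSales = 3.0351 × +17.3% = +52.5%.

+52.5%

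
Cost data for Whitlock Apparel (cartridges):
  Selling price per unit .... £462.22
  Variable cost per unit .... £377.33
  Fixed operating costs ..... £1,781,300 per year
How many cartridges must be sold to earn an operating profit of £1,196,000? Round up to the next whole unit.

35,073 cartridges

Each unit contributes £462.22 − £377.33 = £84.89.
Required volume = (fixed costs + target profit) ÷ CM = (£1,781,300 + £1,196,000) ÷ £84.89 = 35,072.45, so 35,073 cartridges.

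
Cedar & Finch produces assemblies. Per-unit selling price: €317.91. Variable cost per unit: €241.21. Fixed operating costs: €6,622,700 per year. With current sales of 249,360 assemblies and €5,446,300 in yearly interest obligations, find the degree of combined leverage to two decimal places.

Total contribution margin = 249,360 × €76.70 = €19,125,912.00.
EBIT = €19,125,912.00 − €6,622,700 = €12,503,212.00. Interest = €5,446,300.00, so EBIT − I = €7,056,912.00.
DCL = contribution ÷ (EBIT − I) = €19,125,912.00 ÷ €7,056,912.00 = 2.7102.

2.71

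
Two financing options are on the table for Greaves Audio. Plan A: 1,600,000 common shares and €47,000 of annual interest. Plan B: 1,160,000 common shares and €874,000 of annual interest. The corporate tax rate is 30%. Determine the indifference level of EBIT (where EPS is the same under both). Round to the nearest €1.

At indifference, (EBIT − 47,000)(1 − t)/1,600,000 = (EBIT − 874,000)(1 − t)/1,160,000.
The (1 − t) factor cancels: (EBIT − 47,000) × 1,160,000 = (EBIT − 874,000) × 1,600,000.
EBIT × (1,600,000 − 1,160,000) = 874,000 × 1,600,000 − 47,000 × 1,160,000 = 1,343,880,000,000, so EBIT = 1,343,880,000,000 ÷ 440,000 = 3,054,272.73.

€3,054,273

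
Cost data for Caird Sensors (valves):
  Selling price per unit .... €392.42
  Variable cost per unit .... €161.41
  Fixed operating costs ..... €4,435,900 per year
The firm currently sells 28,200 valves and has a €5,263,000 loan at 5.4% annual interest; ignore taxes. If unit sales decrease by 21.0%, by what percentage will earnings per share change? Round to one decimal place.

Total contribution margin = 28,200 × €231.01 = €6,514,482.00.
Subtracting fixed costs: EBIT = €6,514,482.00 − €4,435,900 = €2,078,582.00.
Interest = €284,202.00, so EBIT − I = €1,794,380.00.
Degree of combined leverage = contribution ÷ (EBIT − I) = €6,514,482.00 ÷ €1,794,380.00 = 3.6305.
EPS therefore changes by 3.6305 × (-21.0%) = -76.2%.

-76.2%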